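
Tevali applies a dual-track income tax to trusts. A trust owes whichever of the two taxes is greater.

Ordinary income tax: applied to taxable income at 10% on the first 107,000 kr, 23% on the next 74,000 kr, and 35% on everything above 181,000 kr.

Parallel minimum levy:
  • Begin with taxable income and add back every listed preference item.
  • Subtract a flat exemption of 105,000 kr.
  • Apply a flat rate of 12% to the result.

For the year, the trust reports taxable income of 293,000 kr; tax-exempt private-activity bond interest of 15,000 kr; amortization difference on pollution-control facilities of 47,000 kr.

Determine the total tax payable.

66,920 kr

Parallel minimum levy:
  Adjusted income: 293,000 kr + 15,000 kr + 47,000 kr = 355,000 kr
  Less exemption 105,000 kr → base 250,000 kr
  250,000 kr × 12% = 30,000 kr

Ordinary income tax:
  107,000 kr × 10% = 10,700 kr
  74,000 kr × 23% = 17,020 kr
  112,000 kr × 35% = 39,200 kr
  → 66,920 kr

66,920 kr > 30,000 kr, so the ordinary income tax governs.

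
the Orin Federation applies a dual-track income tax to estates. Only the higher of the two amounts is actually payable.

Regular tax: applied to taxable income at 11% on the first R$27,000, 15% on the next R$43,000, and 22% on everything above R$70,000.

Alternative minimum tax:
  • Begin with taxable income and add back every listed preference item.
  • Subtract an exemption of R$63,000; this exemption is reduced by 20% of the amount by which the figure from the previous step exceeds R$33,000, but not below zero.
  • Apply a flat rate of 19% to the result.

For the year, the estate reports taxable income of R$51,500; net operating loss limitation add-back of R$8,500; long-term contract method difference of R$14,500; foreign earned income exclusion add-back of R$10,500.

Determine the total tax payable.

Alternative minimum tax:
  Adjusted income: R$51,500 + R$8,500 + R$14,500 + R$10,500 = R$85,000
  Exemption: R$63,000 − 20% × (R$85,000 − R$33,000) = R$63,000 − R$10,400 = R$52,600
  Base: R$85,000 − R$52,600 = R$32,400
  R$32,400 × 19% = R$6,156

Regular tax:
  R$27,000 × 11% = R$2,970
  R$24,500 × 15% = R$3,675
  → R$6,645

R$6,645 > R$6,156, so the regular tax governs.

R$6,645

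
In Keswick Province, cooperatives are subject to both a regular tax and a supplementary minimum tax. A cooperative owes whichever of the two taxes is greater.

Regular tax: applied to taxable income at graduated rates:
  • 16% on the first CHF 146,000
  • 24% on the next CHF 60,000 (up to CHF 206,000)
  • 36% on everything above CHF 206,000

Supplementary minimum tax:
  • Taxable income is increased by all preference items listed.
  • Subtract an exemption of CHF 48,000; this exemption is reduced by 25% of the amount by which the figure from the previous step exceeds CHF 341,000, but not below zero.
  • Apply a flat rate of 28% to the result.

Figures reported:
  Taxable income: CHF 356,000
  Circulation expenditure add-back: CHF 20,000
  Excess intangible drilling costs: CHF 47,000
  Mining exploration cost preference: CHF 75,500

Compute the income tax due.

CHF 137,165

Supplementary minimum tax:
  Adjusted income: CHF 356,000 + CHF 20,000 + CHF 47,000 + CHF 75,500 = CHF 498,500
  Exemption: CHF 48,000 − 25% × (CHF 498,500 − CHF 341,000) = CHF 48,000 − CHF 39,375 = CHF 8,625
  Base: CHF 498,500 − CHF 8,625 = CHF 489,875
  CHF 489,875 × 28% = CHF 137,165

Regular tax:
  CHF 146,000 × 16% = CHF 23,360
  CHF 60,000 × 24% = CHF 14,400
  CHF 150,000 × 36% = CHF 54,000
  → CHF 91,760

CHF 137,165 > CHF 91,760, so the supplementary minimum tax is the binding amount.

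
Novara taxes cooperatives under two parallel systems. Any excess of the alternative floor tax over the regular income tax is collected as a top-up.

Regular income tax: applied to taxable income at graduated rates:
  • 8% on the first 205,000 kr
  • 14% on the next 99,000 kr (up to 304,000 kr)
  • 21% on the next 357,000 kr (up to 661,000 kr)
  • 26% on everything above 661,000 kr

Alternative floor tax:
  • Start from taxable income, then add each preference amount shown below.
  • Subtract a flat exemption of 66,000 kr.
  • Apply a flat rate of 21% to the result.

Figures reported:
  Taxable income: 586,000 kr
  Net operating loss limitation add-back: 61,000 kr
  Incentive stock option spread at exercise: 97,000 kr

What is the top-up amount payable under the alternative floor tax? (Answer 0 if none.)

Alternative floor tax:
  Adjusted income: 586,000 kr + 61,000 kr + 97,000 kr = 744,000 kr
  Less exemption 66,000 kr → base 678,000 kr
  678,000 kr × 21% = 142,380 kr

Regular income tax:
  205,000 kr × 8% = 16,400 kr
  99,000 kr × 14% = 13,860 kr
  282,000 kr × 21% = 59,220 kr
  → 89,480 kr

Excess of alternative floor tax over regular income tax: 142,380 kr − 89,480 kr = 52,900 kr.

52,900 kr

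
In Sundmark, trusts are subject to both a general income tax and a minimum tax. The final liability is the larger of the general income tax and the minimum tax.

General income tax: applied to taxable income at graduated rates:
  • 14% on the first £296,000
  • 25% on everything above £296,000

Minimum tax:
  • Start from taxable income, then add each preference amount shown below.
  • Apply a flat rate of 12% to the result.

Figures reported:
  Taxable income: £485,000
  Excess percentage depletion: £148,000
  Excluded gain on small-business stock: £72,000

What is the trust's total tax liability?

£88,690

Minimum tax:
  Adjusted income: £485,000 + £148,000 + £72,000 = £705,000
  £705,000 × 12% = £84,600

General income tax:
  £296,000 × 14% = £41,440
  £189,000 × 25% = £47,250
  → £88,690

£88,690 > £84,600, so the general income tax governs.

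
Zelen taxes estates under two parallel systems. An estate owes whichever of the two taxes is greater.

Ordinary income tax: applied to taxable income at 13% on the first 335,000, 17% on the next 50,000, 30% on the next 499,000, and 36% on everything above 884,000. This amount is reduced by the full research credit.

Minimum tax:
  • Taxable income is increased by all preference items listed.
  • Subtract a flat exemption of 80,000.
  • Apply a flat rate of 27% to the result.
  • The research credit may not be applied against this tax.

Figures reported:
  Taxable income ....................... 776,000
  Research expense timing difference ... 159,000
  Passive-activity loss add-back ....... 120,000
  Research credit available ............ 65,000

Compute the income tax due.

263,250

Ordinary income tax:
  335,000 × 13% = 43,550
  50,000 × 17% = 8,500
  391,000 × 30% = 117,300
  → 169,350
  Less research credit 65,000 → 104,350

Minimum tax:
  Adjusted income: 776,000 + 159,000 + 120,000 = 1,055,000
  Less exemption 80,000 → base 975,000
  975,000 × 27% = 263,250

263,250 > 104,350, so the minimum tax is the binding amount.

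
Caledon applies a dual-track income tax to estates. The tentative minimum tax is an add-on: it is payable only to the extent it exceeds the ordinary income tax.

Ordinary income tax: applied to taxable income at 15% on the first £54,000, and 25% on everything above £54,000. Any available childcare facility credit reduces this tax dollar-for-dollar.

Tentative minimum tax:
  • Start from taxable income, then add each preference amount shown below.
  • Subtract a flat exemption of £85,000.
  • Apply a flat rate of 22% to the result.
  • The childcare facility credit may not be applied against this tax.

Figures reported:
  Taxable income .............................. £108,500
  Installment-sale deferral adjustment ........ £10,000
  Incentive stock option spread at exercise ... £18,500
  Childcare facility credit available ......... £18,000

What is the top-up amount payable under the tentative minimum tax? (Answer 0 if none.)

£7,715

Tentative minimum tax:
  Adjusted income: £108,500 + £10,000 + £18,500 = £137,000
  Less exemption £85,000 → base £52,000
  £52,000 × 22% = £11,440

Ordinary income tax:
  £54,000 × 15% = £8,100
  £54,500 × 25% = £13,625
  → £21,725
  Less childcare facility credit £18,000 → £3,725

Excess of tentative minimum tax over ordinary income tax: £11,440 − £3,725 = £7,715.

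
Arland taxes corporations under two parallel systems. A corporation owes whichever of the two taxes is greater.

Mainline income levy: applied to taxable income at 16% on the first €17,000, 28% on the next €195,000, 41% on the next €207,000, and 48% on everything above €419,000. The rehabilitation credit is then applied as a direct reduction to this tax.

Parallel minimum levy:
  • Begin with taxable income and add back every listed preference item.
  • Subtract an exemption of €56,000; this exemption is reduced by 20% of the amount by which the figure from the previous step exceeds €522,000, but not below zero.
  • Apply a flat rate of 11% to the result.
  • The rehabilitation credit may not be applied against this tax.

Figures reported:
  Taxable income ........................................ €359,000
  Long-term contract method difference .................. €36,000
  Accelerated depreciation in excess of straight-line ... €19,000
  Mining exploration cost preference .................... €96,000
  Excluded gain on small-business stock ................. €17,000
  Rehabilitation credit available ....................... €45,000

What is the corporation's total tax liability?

€72,590

Mainline income levy:
  €17,000 × 16% = €2,720
  €195,000 × 28% = €54,600
  €147,000 × 41% = €60,270
  → €117,590
  Less rehabilitation credit €45,000 → €72,590

Parallel minimum levy:
  Adjusted income: €359,000 + €36,000 + €19,000 + €96,000 + €17,000 = €527,000
  Exemption: €56,000 − 20% × (€527,000 − €522,000) = €56,000 − €1,000 = €55,000
  Base: €527,000 − €55,000 = €472,000
  €472,000 × 11% = €51,920

€72,590 > €51,920, so the mainline income levy governs.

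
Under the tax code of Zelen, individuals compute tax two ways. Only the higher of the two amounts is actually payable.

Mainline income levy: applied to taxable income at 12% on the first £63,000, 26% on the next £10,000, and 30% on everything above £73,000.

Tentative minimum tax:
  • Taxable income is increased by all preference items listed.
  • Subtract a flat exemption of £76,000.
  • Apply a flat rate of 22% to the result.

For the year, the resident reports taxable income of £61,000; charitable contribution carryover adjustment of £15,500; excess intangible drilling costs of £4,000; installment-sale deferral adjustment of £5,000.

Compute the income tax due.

£7,320

Mainline income levy:
  £61,000 × 12% = £7,320

Tentative minimum tax:
  Adjusted income: £61,000 + £15,500 + £4,000 + £5,000 = £85,500
  Less exemption £76,000 → base £9,500
  £9,500 × 22% = £2,090

£7,320 > £2,090, so the mainline income levy governs.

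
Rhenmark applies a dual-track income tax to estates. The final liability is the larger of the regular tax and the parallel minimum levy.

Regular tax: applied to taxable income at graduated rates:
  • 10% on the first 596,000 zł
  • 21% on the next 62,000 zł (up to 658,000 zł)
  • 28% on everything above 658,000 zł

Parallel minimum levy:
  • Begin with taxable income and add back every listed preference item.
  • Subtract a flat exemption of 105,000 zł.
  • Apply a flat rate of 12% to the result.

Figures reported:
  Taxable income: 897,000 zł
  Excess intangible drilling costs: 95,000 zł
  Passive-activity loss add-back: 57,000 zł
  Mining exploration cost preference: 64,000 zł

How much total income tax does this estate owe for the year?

Parallel minimum levy:
  Adjusted income: 897,000 zł + 95,000 zł + 57,000 zł + 64,000 zł = 1,113,000 zł
  Less exemption 105,000 zł → base 1,008,000 zł
  1,008,000 zł × 12% = 120,960 zł

Regular tax:
  596,000 zł × 10% = 59,600 zł
  62,000 zł × 21% = 13,020 zł
  239,000 zł × 28% = 66,920 zł
  → 139,540 zł

139,540 zł > 120,960 zł, so the regular tax governs.

139,540 zł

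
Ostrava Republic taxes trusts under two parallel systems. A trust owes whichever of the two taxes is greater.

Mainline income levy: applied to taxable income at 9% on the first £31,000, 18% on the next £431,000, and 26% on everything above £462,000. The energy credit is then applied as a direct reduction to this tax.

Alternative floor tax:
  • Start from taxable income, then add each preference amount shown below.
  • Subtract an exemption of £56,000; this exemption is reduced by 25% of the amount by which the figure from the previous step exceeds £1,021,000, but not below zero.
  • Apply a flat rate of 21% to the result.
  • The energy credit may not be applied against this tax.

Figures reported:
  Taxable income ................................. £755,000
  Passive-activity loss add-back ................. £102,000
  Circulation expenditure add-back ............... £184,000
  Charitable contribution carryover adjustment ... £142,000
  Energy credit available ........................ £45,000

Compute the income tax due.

Mainline income levy:
  £31,000 × 9% = £2,790
  £431,000 × 18% = £77,580
  £293,000 × 26% = £76,180
  → £156,550
  Less energy credit £45,000 → £111,550

Alternative floor tax:
  Adjusted income: £755,000 + £102,000 + £184,000 + £142,000 = £1,183,000
  Exemption: £56,000 − 25% × (£1,183,000 − £1,021,000) = £56,000 − £40,500 = £15,500
  Base: £1,183,000 − £15,500 = £1,167,500
  £1,167,500 × 21% = £245,175

£245,175 > £111,550, so the alternative floor tax is the binding amount.

£245,175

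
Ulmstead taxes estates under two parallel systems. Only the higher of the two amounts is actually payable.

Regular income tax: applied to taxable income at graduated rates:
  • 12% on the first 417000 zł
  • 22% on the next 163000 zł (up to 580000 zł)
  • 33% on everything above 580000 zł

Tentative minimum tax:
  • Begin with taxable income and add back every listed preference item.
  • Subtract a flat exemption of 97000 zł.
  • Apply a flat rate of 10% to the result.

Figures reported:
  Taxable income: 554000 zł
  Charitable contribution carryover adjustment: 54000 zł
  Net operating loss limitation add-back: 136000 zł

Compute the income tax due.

80180 zł

Regular income tax:
  417000 zł × 12% = 50040 zł
  137000 zł × 22% = 30140 zł
  → 80180 zł

Tentative minimum tax:
  Adjusted income: 554000 zł + 54000 zł + 136000 zł = 744000 zł
  Less exemption 97000 zł → base 647000 zł
  647000 zł × 10% = 64700 zł

80180 zł > 64700 zł, so the regular income tax governs.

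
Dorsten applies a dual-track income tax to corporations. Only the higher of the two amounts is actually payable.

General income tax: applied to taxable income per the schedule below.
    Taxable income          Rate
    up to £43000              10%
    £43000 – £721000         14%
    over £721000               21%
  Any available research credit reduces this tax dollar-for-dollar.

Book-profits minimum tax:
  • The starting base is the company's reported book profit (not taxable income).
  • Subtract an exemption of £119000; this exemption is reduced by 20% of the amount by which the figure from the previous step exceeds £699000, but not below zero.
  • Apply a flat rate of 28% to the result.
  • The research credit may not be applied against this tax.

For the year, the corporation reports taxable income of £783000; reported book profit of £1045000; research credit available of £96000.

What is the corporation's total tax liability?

£278656

Book-profits minimum tax:
  Base (reported book profit): £1045000
  Exemption: £119000 − 20% × (£1045000 − £699000) = £119000 − £69200 = £49800
  Base: £1045000 − £49800 = £995200
  £995200 × 28% = £278656

General income tax:
  £43000 × 10% = £4300
  £678000 × 14% = £94920
  £62000 × 21% = £13020
  → £112240
  Less research credit £96000 → £16240

£278656 > £16240, so the book-profits minimum tax is the binding amount.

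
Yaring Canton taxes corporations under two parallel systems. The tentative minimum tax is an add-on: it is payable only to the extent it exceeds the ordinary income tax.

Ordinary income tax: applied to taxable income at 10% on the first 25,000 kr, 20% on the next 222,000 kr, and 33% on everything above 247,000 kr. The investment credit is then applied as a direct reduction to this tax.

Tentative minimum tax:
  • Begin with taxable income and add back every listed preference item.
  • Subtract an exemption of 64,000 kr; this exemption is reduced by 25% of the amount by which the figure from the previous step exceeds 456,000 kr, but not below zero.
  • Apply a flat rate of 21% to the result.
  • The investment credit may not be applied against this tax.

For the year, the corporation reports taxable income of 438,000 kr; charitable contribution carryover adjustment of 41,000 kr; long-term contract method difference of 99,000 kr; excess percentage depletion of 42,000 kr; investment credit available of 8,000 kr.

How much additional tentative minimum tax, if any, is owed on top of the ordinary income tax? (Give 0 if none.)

23,440 kr

Ordinary income tax:
  25,000 kr × 10% = 2,500 kr
  222,000 kr × 20% = 44,400 kr
  191,000 kr × 33% = 63,030 kr
  → 109,930 kr
  Less investment credit 8,000 kr → 101,930 kr

Tentative minimum tax:
  Adjusted income: 438,000 kr + 41,000 kr + 99,000 kr + 42,000 kr = 620,000 kr
  Exemption: 64,000 kr − 25% × (620,000 kr − 456,000 kr) = 64,000 kr − 41,000 kr = 23,000 kr
  Base: 620,000 kr − 23,000 kr = 597,000 kr
  597,000 kr × 21% = 125,370 kr

Excess of tentative minimum tax over ordinary income tax: 125,370 kr − 101,930 kr = 23,440 kr.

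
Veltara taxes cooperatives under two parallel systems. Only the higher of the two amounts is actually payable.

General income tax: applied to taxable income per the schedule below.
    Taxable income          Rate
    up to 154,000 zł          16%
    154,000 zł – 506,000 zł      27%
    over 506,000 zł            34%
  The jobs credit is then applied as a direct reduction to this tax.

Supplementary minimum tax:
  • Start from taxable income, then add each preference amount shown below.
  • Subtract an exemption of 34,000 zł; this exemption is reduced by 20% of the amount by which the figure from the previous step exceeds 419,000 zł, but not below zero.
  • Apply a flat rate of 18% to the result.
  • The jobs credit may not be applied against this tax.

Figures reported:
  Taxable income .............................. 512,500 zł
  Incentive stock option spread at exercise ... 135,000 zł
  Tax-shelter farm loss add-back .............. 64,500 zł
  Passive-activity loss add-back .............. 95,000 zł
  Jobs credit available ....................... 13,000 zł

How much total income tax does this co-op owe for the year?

Supplementary minimum tax:
  Adjusted income: 512,500 zł + 135,000 zł + 64,500 zł + 95,000 zł = 807,000 zł
  Exemption: 20% × (807,000 zł − 419,000 zł) = 77,600 zł ≥ 34,000 zł, so the exemption is fully phased out
  Base: 807,000 zł − 0 zł = 807,000 zł
  807,000 zł × 18% = 145,260 zł

General income tax:
  154,000 zł × 16% = 24,640 zł
  352,000 zł × 27% = 95,040 zł
  6,500 zł × 34% = 2,210 zł
  → 121,890 zł
  Less jobs credit 13,000 zł → 108,890 zł

145,260 zł > 108,890 zł, so the supplementary minimum tax is the binding amount.

145,260 zł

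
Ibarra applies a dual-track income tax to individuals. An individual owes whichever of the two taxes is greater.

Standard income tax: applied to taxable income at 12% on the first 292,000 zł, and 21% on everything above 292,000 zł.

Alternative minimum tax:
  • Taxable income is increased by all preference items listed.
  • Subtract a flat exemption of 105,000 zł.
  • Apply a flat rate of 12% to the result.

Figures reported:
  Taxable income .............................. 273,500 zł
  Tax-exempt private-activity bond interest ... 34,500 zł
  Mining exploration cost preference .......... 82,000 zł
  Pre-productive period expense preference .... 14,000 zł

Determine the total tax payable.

Alternative minimum tax:
  Adjusted income: 273,500 zł + 34,500 zł + 82,000 zł + 14,000 zł = 404,000 zł
  Less exemption 105,000 zł → base 299,000 zł
  299,000 zł × 12% = 35,880 zł

Standard income tax:
  273,500 zł × 12% = 32,820 zł

35,880 zł > 32,820 zł, so the alternative minimum tax is the binding amount.

35,880 zł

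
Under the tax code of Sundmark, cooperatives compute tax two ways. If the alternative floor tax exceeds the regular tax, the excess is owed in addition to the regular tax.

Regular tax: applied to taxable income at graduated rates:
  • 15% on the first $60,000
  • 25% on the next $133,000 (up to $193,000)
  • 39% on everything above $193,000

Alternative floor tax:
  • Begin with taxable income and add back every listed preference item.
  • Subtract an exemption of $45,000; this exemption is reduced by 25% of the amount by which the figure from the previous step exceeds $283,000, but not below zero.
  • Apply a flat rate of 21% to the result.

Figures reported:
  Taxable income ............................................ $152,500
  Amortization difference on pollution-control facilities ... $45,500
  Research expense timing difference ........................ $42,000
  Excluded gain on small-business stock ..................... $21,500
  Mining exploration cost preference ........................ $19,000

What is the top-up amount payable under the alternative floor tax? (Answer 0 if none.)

$17,330

Regular tax:
  $60,000 × 15% = $9,000
  $92,500 × 25% = $23,125
  → $32,125

Alternative floor tax:
  Adjusted income: $152,500 + $45,500 + $42,000 + $21,500 + $19,000 = $280,500
  Exemption: $280,500 ≤ $283,000, so full $45,000 applies
  Base: $280,500 − $45,000 = $235,500
  $235,500 × 21% = $49,455

Excess of alternative floor tax over regular tax: $49,455 − $32,125 = $17,330.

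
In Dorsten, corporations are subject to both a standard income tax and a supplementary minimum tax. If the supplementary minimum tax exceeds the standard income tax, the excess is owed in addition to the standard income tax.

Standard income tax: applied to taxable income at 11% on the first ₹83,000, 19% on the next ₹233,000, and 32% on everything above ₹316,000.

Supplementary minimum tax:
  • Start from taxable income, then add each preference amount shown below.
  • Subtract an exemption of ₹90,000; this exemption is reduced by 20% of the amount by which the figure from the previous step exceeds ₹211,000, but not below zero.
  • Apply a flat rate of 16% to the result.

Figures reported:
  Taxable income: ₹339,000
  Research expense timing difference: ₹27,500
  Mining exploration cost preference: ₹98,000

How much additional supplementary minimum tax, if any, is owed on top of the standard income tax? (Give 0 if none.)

Standard income tax:
  ₹83,000 × 11% = ₹9,130
  ₹233,000 × 19% = ₹44,270
  ₹23,000 × 32% = ₹7,360
  → ₹60,760

Supplementary minimum tax:
  Adjusted income: ₹339,000 + ₹27,500 + ₹98,000 = ₹464,500
  Exemption: ₹90,000 − 20% × (₹464,500 − ₹211,000) = ₹90,000 − ₹50,700 = ₹39,300
  Base: ₹464,500 − ₹39,300 = ₹425,200
  ₹425,200 × 16% = ₹68,032

Excess of supplementary minimum tax over standard income tax: ₹68,032 − ₹60,760 = ₹7,272.

₹7,272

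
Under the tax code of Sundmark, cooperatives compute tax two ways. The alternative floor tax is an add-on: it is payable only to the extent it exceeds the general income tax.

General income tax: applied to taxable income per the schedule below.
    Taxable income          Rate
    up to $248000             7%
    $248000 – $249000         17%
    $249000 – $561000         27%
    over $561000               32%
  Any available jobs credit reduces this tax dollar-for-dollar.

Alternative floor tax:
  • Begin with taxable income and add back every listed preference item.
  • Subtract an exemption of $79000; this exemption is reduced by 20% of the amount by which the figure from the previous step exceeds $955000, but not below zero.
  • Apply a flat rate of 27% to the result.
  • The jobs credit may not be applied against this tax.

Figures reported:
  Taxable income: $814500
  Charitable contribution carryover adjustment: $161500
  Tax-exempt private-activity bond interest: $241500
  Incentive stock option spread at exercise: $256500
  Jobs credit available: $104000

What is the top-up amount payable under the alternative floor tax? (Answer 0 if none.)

General income tax:
  $248000 × 7% = $17360
  $1000 × 17% = $170
  $312000 × 27% = $84240
  $253500 × 32% = $81120
  → $182890
  Less jobs credit $104000 → $78890

Alternative floor tax:
  Adjusted income: $814500 + $161500 + $241500 + $256500 = $1474000
  Exemption: 20% × ($1474000 − $955000) = $103800 ≥ $79000, so the exemption is fully phased out
  Base: $1474000 − $0 = $1474000
  $1474000 × 27% = $397980

Excess of alternative floor tax over general income tax: $397980 − $78890 = $319090.

$319090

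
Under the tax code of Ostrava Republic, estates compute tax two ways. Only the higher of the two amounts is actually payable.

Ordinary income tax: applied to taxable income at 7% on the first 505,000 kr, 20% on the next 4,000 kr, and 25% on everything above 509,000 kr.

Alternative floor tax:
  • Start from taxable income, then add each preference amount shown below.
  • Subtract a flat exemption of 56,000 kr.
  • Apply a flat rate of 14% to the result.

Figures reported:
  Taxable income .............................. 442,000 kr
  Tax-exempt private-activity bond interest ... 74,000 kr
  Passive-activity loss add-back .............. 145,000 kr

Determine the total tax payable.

84,700 kr

Alternative floor tax:
  Adjusted income: 442,000 kr + 74,000 kr + 145,000 kr = 661,000 kr
  Less exemption 56,000 kr → base 605,000 kr
  605,000 kr × 14% = 84,700 kr

Ordinary income tax:
  442,000 kr × 7% = 30,940 kr

84,700 kr > 30,940 kr, so the alternative floor tax is the binding amount.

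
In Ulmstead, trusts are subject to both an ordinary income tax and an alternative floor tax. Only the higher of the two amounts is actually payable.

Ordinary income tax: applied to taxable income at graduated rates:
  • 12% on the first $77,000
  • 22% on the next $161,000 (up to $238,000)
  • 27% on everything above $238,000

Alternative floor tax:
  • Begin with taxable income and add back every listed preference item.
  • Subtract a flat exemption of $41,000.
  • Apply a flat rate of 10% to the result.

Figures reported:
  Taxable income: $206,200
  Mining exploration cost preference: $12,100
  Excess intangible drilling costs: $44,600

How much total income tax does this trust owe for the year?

$37,664

Alternative floor tax:
  Adjusted income: $206,200 + $12,100 + $44,600 = $262,900
  Less exemption $41,000 → base $221,900
  $221,900 × 10% = $22,190

Ordinary income tax:
  $77,000 × 12% = $9,240
  $129,200 × 22% = $28,424
  → $37,664

$37,664 > $22,190, so the ordinary income tax governs.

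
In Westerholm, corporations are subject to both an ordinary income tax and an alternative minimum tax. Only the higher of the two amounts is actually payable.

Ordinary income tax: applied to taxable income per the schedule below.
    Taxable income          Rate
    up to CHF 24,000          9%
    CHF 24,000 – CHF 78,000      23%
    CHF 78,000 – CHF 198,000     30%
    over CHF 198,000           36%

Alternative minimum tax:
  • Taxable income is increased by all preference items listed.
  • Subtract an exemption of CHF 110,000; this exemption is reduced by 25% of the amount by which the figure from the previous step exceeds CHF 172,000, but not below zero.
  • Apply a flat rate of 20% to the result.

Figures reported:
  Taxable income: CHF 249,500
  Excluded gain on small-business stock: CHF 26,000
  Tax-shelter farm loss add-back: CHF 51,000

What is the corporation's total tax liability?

Ordinary income tax:
  CHF 24,000 × 9% = CHF 2,160
  CHF 54,000 × 23% = CHF 12,420
  CHF 120,000 × 30% = CHF 36,000
  CHF 51,500 × 36% = CHF 18,540
  → CHF 69,120

Alternative minimum tax:
  Adjusted income: CHF 249,500 + CHF 26,000 + CHF 51,000 = CHF 326,500
  Exemption: CHF 110,000 − 25% × (CHF 326,500 − CHF 172,000) = CHF 110,000 − CHF 38,625 = CHF 71,375
  Base: CHF 326,500 − CHF 71,375 = CHF 255,125
  CHF 255,125 × 20% = CHF 51,025

CHF 69,120 > CHF 51,025, so the ordinary income tax governs.

CHF 69,120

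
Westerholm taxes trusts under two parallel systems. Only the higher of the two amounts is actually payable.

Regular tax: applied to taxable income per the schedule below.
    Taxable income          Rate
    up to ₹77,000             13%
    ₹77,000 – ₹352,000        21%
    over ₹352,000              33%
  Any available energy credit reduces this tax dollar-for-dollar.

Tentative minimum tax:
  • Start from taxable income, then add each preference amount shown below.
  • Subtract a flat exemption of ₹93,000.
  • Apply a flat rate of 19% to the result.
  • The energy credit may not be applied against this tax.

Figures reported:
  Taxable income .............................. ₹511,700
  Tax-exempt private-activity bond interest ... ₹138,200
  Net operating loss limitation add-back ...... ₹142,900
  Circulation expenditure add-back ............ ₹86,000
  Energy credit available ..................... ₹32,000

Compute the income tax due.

₹149,302

Regular tax:
  ₹77,000 × 13% = ₹10,010
  ₹275,000 × 21% = ₹57,750
  ₹159,700 × 33% = ₹52,701
  → ₹120,461
  Less energy credit ₹32,000 → ₹88,461

Tentative minimum tax:
  Adjusted income: ₹511,700 + ₹138,200 + ₹142,900 + ₹86,000 = ₹878,800
  Less exemption ₹93,000 → base ₹785,800
  ₹785,800 × 19% = ₹149,302

₹149,302 > ₹88,461, so the tentative minimum tax is the binding amount.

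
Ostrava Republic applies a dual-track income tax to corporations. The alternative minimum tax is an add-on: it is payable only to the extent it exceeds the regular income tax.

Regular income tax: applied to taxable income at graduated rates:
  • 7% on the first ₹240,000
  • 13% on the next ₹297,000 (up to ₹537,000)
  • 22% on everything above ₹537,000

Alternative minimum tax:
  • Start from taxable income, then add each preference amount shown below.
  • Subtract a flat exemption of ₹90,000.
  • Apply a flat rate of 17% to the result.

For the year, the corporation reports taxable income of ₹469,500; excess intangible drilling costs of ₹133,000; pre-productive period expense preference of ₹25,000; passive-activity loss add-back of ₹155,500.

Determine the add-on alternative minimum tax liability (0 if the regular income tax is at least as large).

Regular income tax:
  ₹240,000 × 7% = ₹16,800
  ₹229,500 × 13% = ₹29,835
  → ₹46,635

Alternative minimum tax:
  Adjusted income: ₹469,500 + ₹133,000 + ₹25,000 + ₹155,500 = ₹783,000
  Less exemption ₹90,000 → base ₹693,000
  ₹693,000 × 17% = ₹117,810

Excess of alternative minimum tax over regular income tax: ₹117,810 − ₹46,635 = ₹71,175.

₹71,175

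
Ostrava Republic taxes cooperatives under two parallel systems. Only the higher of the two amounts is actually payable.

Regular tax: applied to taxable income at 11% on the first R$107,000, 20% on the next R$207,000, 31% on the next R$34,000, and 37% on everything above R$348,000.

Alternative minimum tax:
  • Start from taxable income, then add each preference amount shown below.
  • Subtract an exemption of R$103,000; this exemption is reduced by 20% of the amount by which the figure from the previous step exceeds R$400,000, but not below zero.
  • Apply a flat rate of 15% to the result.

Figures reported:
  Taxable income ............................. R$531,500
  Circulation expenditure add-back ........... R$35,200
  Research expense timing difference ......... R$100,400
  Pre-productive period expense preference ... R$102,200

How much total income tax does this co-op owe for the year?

R$131,605

Regular tax:
  R$107,000 × 11% = R$11,770
  R$207,000 × 20% = R$41,400
  R$34,000 × 31% = R$10,540
  R$183,500 × 37% = R$67,895
  → R$131,605

Alternative minimum tax:
  Adjusted income: R$531,500 + R$35,200 + R$100,400 + R$102,200 = R$769,300
  Exemption: R$103,000 − 20% × (R$769,300 − R$400,000) = R$103,000 − R$73,860 = R$29,140
  Base: R$769,300 − R$29,140 = R$740,160
  R$740,160 × 15% = R$111,024

R$131,605 > R$111,024, so the regular tax governs.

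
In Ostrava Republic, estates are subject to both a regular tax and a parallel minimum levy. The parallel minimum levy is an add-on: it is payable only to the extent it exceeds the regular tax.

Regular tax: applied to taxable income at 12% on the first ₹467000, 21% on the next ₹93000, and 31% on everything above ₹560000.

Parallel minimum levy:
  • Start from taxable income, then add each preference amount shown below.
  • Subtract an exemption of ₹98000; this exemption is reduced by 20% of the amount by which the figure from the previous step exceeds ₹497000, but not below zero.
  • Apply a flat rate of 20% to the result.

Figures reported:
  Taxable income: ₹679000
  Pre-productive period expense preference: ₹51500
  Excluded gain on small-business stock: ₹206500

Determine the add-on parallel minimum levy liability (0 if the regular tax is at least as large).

Regular tax:
  ₹467000 × 12% = ₹56040
  ₹93000 × 21% = ₹19530
  ₹119000 × 31% = ₹36890
  → ₹112460

Parallel minimum levy:
  Adjusted income: ₹679000 + ₹51500 + ₹206500 = ₹937000
  Exemption: ₹98000 − 20% × (₹937000 − ₹497000) = ₹98000 − ₹88000 = ₹10000
  Base: ₹937000 − ₹10000 = ₹927000
  ₹927000 × 20% = ₹185400

Excess of parallel minimum levy over regular tax: ₹185400 − ₹112460 = ₹72940.

₹72940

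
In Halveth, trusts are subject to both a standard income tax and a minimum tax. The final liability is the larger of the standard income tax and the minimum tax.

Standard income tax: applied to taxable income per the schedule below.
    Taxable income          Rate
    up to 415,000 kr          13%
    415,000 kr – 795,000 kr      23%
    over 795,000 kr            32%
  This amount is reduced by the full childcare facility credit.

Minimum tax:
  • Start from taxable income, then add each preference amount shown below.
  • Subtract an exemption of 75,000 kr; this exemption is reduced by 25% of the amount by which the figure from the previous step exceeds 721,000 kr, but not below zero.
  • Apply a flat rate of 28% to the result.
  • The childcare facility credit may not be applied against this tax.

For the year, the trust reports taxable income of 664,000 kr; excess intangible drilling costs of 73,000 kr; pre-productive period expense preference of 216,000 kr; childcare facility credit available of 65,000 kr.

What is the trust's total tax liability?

262,080 kr

Standard income tax:
  415,000 kr × 13% = 53,950 kr
  249,000 kr × 23% = 57,270 kr
  → 111,220 kr
  Less childcare facility credit 65,000 kr → 46,220 kr

Minimum tax:
  Adjusted income: 664,000 kr + 73,000 kr + 216,000 kr = 953,000 kr
  Exemption: 75,000 kr − 25% × (953,000 kr − 721,000 kr) = 75,000 kr − 58,000 kr = 17,000 kr
  Base: 953,000 kr − 17,000 kr = 936,000 kr
  936,000 kr × 28% = 262,080 kr

262,080 kr > 46,220 kr, so the minimum tax is the binding amount.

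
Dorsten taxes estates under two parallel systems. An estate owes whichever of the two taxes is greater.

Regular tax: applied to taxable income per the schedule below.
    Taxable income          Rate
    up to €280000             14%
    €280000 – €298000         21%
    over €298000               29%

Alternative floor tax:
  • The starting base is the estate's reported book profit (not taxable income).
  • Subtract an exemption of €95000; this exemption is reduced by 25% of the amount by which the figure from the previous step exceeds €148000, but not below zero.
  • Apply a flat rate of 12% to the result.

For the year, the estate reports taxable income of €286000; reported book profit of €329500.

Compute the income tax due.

Alternative floor tax:
  Base (reported book profit): €329500
  Exemption: €95000 − 25% × (€329500 − €148000) = €95000 − €45375 = €49625
  Base: €329500 − €49625 = €279875
  €279875 × 12% = €33585

Regular tax:
  €280000 × 14% = €39200
  €6000 × 21% = €1260
  → €40460

€40460 > €33585, so the regular tax governs.

€40460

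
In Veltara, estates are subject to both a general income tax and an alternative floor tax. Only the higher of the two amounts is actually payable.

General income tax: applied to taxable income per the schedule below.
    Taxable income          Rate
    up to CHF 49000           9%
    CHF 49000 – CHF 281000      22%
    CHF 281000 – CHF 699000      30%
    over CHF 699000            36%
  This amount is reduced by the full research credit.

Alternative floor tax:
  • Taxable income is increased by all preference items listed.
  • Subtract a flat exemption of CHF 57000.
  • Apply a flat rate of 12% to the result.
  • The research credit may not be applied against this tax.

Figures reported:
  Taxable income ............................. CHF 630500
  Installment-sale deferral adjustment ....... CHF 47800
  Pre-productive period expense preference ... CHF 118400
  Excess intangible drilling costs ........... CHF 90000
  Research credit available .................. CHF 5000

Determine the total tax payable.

CHF 155300

General income tax:
  CHF 49000 × 9% = CHF 4410
  CHF 232000 × 22% = CHF 51040
  CHF 349500 × 30% = CHF 104850
  → CHF 160300
  Less research credit CHF 5000 → CHF 155300

Alternative floor tax:
  Adjusted income: CHF 630500 + CHF 47800 + CHF 118400 + CHF 90000 = CHF 886700
  Less exemption CHF 57000 → base CHF 829700
  CHF 829700 × 12% = CHF 99564

CHF 155300 > CHF 99564, so the general income tax governs.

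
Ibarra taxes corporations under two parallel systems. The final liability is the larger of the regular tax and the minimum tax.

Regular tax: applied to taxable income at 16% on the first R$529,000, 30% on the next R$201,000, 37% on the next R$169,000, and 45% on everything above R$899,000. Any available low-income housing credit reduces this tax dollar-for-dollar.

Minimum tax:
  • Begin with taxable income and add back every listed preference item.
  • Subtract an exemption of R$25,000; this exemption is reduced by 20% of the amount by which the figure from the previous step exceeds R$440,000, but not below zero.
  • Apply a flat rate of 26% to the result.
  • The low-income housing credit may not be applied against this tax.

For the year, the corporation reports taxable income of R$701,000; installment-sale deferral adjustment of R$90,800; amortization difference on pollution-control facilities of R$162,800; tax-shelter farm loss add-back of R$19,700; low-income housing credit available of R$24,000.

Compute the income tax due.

R$253,318

Minimum tax:
  Adjusted income: R$701,000 + R$90,800 + R$162,800 + R$19,700 = R$974,300
  Exemption: 20% × (R$974,300 − R$440,000) = R$106,860 ≥ R$25,000, so the exemption is fully phased out
  Base: R$974,300 − R$0 = R$974,300
  R$974,300 × 26% = R$253,318

Regular tax:
  R$529,000 × 16% = R$84,640
  R$172,000 × 30% = R$51,600
  → R$136,240
  Less low-income housing credit R$24,000 → R$112,240

R$253,318 > R$112,240, so the minimum tax is the binding amount.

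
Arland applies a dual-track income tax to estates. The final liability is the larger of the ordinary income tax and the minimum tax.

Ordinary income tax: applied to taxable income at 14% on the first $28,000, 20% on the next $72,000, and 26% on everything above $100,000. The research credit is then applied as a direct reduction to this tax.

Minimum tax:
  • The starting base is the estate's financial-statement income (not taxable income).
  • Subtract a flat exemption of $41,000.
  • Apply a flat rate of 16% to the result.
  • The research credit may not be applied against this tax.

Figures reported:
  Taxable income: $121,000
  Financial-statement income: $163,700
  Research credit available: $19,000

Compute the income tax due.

Ordinary income tax:
  $28,000 × 14% = $3,920
  $72,000 × 20% = $14,400
  $21,000 × 26% = $5,460
  → $23,780
  Less research credit $19,000 → $4,780

Minimum tax:
  Base (financial-statement income): $163,700
  Less exemption $41,000 → base $122,700
  $122,700 × 16% = $19,632

$19,632 > $4,780, so the minimum tax is the binding amount.

$19,632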